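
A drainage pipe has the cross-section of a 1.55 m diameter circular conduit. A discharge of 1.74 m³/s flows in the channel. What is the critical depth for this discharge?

At critical depth, Q² T / (g A³) = 1, i.e. A³/T = Q²/g = 1.74²/9.81 = 0.3086.
Try y = 0.739 m: A³/T = 0.4518 — too large.
Try y = 0.524 m: A³/T = 0.1206 — too small.
Try y = 0.669 m: A³/T = 0.3087 — matches.

y_c = 0.669 m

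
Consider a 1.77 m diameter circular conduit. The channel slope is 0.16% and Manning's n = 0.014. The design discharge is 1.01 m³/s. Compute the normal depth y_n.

Manning's equation rearranged: A R^(2/3) = nQ / (1·√S) = 0.014 × 1.01 / (√0.0016) = 0.3535.
At y = 0.505 m: A R^(2/3) = 0.2538 — too small.
At y = 0.6 m: A R^(2/3) = 0.3536 — close enough.

y_n = 0.6 m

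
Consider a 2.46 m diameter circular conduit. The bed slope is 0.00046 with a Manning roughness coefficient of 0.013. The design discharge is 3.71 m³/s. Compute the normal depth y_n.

Manning's equation rearranged: A R^(2/3) = nQ / (1·√S) = 0.013 × 3.71 / (√0.00046) = 2.249.
Try y = 1.68 m: A R^(2/3) = 2.785 — too large.
Try y = 1.11 m: A R^(2/3) = 1.439 — too small.
Try y = 1.45 m: A R^(2/3) = 2.247 — matches.

y_n = 1.45 m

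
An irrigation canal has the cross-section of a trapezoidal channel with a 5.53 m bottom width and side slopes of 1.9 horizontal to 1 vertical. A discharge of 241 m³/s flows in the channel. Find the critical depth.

At critical depth, Q² T / (g A³) = 1, i.e. A³/T = Q²/g = 241²/9.81 = 5921.
At y = 3.18 m: A³/T = 2829 — low.
At y = 4.66 m: A³/T = 12960 — high.
At y = 3.84 m: A³/T = 5937 — close enough.

y_c = 3.84 m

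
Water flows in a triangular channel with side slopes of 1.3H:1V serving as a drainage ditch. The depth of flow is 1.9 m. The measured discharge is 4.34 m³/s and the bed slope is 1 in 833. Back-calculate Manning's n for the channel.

n = 0.031

For a triangular section with side slope z = 1.3: A = zy² = 1.3×1.9² = 4.693 m²; P = 2y√(1+z²) = 2×1.9×1.64 = 6.232 m.
Hydraulic radius R = A/P = 4.693/6.232 = 0.753 m.
Rearranging Manning's equation: n = (1/Q) A R^(2/3) S^(1/2) = (1/4.34) × 4.693 × 0.753^(2/3) × √0.0012 = 0.031.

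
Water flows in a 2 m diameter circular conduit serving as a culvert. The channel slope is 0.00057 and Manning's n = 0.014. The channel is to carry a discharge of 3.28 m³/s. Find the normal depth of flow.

y_n = 1.59 m

Manning's equation rearranged: A R^(2/3) = nQ / (1·√S) = 0.014 × 3.28 / (√0.00057) = 1.923.
Trying y = 1.85 m: A R^(2/3) = 2.126 — high.
Trying y = 1.32 m: A R^(2/3) = 1.53 — low.
Trying y = 1.59 m: A R^(2/3) = 1.922 — ≈ 1.923.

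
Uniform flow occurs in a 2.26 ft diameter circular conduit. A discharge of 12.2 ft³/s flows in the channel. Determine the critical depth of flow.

At critical depth, Q² T / (g A³) = 1, i.e. A³/T = Q²/g = 12.2²/32.2 = 4.622.
At y = 1.35 ft: A³/T = 7.047 — over.
At y = 0.968 ft: A³/T = 1.975 — short.
At y = 1.21 ft: A³/T = 4.636 — ≈ 4.622.

y_c = 1.21 ft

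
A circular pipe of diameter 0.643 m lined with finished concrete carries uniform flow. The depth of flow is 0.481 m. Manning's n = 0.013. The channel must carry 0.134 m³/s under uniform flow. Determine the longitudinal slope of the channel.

S = 0.000398

For a circular section of diameter D = 0.643 m at depth y = 0.481 m, the central angle is θ = 2 arccos(1 − 2y/D) = 4.18 rad. Then A = (D²/8)(θ − sin θ) = 0.2605 m² and P = Dθ/2 = 1.344 m.
Hydraulic radius R = A/P = 0.2605/1.344 = 0.1939 m.
From Manning's equation, S = [nQ / (1 A R^(2/3))]² = [0.013 × 0.134 / (1 × 0.2605 × 0.1939^(2/3))]² = 0.000398.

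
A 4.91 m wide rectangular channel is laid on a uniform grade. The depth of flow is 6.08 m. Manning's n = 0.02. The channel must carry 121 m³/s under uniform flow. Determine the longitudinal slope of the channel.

S = 0.00312

Flow area A = b·y = 4.91 × 6.08 = 29.85 m². Wetted perimeter P = b + 2y = 4.91 + 2×6.08 = 17.07 m.
Hydraulic radius R = A/P = 29.85/17.07 = 1.749 m.
From Manning's equation, S = [nQ / (1 A R^(2/3))]² = [0.02 × 121 / (1 × 29.85 × 1.749^(2/3))]² = 0.00312.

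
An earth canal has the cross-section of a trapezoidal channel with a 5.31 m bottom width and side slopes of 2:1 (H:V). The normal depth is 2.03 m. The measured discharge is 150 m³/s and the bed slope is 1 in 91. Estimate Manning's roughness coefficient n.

With bottom width b = 5.31 m and side slope z = 2: A = (b + zy)y = (5.31 + 2×2.03)×2.03 = 19.02 m²; P = b + 2y√(1+z²) = 5.31 + 2×2.03×2.236 = 14.39 m.
Hydraulic radius R = A/P = 19.02/14.39 = 1.322 m.
Rearranging Manning's equation: n = (1/Q) A R^(2/3) S^(1/2) = (1/150) × 19.02 × 1.322^(2/3) × √0.01099 = 0.016.

n = 0.016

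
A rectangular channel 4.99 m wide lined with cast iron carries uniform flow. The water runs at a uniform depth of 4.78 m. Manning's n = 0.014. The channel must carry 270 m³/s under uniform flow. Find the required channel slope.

S = 0.013

Flow area A = b·y = 4.99 × 4.78 = 23.85 m². Wetted perimeter P = b + 2y = 4.99 + 2×4.78 = 14.55 m.
Hydraulic radius R = A/P = 23.85/14.55 = 1.639 m.
From Manning's equation, S = [nQ / (1 A R^(2/3))]² = [0.014 × 270 / (1 × 23.85 × 1.639^(2/3))]² = 0.013.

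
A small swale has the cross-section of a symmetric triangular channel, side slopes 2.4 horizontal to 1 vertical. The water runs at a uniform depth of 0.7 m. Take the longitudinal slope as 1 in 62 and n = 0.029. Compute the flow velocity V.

V = 2.06 m/s

For a triangular section with side slope z = 2.4: A = zy² = 2.4×0.7² = 1.176 m²; P = 2y√(1+z²) = 2×0.7×2.6 = 3.64 m.
Hydraulic radius R = A/P = 1.176/3.64 = 0.3231 m.
From Manning's equation, V = (1/n) R^(2/3) S^(1/2) = (1/0.029) × 0.3231^(2/3) × 0.01613^(1/2) = 2.06 m/s.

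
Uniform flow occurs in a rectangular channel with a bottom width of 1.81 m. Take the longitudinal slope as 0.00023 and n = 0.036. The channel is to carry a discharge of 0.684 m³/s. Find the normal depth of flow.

y_n = 1.35 m

Manning's equation rearranged: A R^(2/3) = nQ / (1·√S) = 0.036 × 0.684 / (√0.00023) = 1.624.
At y = 1.7 m: A R^(2/3) = 2.166 — too large.
At y = 1.05 m: A R^(2/3) = 1.175 — too small.
At y = 1.35 m: A R^(2/3) = 1.624 — ≈ 1.624.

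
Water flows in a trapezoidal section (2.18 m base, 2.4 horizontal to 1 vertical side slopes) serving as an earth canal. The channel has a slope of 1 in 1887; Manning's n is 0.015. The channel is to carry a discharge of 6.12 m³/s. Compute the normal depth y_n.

y_n = 1.09 m

Manning's equation rearranged: A R^(2/3) = nQ / (1·√S) = 0.015 × 6.12 / (√0.0005299) = 3.988.
At y = 1.37 m: A R^(2/3) = 6.483 — too large.
At y = 0.872 m: A R^(2/3) = 2.516 — too small.
At y = 1.09 m: A R^(2/3) = 3.987 — close enough.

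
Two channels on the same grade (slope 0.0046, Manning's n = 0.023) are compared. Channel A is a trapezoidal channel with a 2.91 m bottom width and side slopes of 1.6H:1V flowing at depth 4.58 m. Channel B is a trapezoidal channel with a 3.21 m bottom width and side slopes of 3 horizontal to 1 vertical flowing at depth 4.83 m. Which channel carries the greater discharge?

Channel A: With bottom width b = 2.91 m and side slope z = 1.6: A = (b + zy)y = (2.91 + 1.6×4.58)×4.58 = 46.89 m²; P = b + 2y√(1+z²) = 2.91 + 2×4.58×1.887 = 20.19 m. Hydraulic radius R = A/P = 46.89/20.19 = 2.322 m. Q_A = (1/0.023)·46.89·2.322^(2/3)·√0.0046 = 242.5 m³/s.
Channel B: With bottom width b = 3.21 m and side slope z = 3: A = (b + zy)y = (3.21 + 3×4.83)×4.83 = 85.49 m²; P = b + 2y√(1+z²) = 3.21 + 2×4.83×3.162 = 33.76 m. Hydraulic radius R = A/P = 85.49/33.76 = 2.532 m. Q_B = (1/0.023)·85.49·2.532^(2/3)·√0.0046 = 468.4 m³/s.
Q_A = 242.5 m³/s vs Q_B = 468.4 m³/s, so channel B carries more.

channel B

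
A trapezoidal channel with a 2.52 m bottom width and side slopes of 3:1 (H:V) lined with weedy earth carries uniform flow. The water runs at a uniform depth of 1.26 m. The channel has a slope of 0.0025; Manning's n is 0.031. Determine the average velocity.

V = 1.34 m/s

With bottom width b = 2.52 m and side slope z = 3: A = (b + zy)y = (2.52 + 3×1.26)×1.26 = 7.938 m²; P = b + 2y√(1+z²) = 2.52 + 2×1.26×3.162 = 10.49 m.
Hydraulic radius R = A/P = 7.938/10.49 = 0.7568 m.
From Manning's equation, V = (1/n) R^(2/3) S^(1/2) = (1/0.031) × 0.7568^(2/3) × 0.0025^(1/2) = 1.34 m/s.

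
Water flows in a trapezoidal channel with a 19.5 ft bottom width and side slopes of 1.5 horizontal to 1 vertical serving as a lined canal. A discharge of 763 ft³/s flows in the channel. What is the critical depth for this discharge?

y_c = 3.31 ft

At critical depth, Q² T / (g A³) = 1, i.e. A³/T = Q²/g = 763²/32.2 = 18080.
At y = 2.28 ft: A³/T = 5418 — low.
At y = 3.31 ft: A³/T = 18040 — matches.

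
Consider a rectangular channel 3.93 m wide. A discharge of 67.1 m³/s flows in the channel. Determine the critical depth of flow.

For a rectangular channel, critical depth y_c = (q²/g)^(1/3) where q = Q/b = 67.1/3.93 = 17.07 m²/s.
So y_c = (17.07²/9.81)^(1/3) = 3.1 m.

y_c = 3.1 m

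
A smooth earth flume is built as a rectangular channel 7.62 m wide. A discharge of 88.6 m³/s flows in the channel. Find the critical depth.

y_c = 2.4 m

For a rectangular channel, critical depth y_c = (q²/g)^(1/3) where q = Q/b = 88.6/7.62 = 11.63 m²/s.
So y_c = (11.63²/9.81)^(1/3) = 2.4 m.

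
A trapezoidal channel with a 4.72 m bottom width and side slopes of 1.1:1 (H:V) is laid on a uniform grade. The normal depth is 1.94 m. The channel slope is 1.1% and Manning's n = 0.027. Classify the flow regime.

With bottom width b = 4.72 m and side slope z = 1.1: A = (b + zy)y = (4.72 + 1.1×1.94)×1.94 = 13.3 m²; P = b + 2y√(1+z²) = 4.72 + 2×1.94×1.487 = 10.49 m.
Hydraulic radius R = A/P = 13.3/10.49 = 1.268 m.
V = (1/n) R^(2/3) √S = (1/0.027) × 1.268^(2/3) × √0.011 = 4.55 m/s. Hydraulic depth D_h = A/T = 13.3/8.988 = 1.479 m.
Froude number Fr = V/√(g·D_h) = 4.55/√(9.81×1.479) = 1.19, which is greater than 1, so the flow is supercritical.

supercritical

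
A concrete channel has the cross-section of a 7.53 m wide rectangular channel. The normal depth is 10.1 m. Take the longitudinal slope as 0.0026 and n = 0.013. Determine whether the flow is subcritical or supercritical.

subcritical

Flow area A = b·y = 7.53 × 10.1 = 76.05 m². Wetted perimeter P = b + 2y = 7.53 + 2×10.1 = 27.73 m.
Hydraulic radius R = A/P = 76.05/27.73 = 2.743 m.
V = (1/n) R^(2/3) √S = (1/0.013) × 2.743^(2/3) × √0.0026 = 7.685 m/s. Hydraulic depth D_h = A/T = 76.05/7.53 = 10.1 m.
Froude number Fr = V/√(g·D_h) = 7.685/√(9.81×10.1) = 0.772, which is less than 1, so the flow is subcritical.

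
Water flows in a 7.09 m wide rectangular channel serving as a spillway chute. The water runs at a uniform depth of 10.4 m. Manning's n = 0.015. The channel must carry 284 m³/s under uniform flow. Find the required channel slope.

S = 0.000913

Flow area A = b·y = 7.09 × 10.4 = 73.74 m². Wetted perimeter P = b + 2y = 7.09 + 2×10.4 = 27.89 m.
Hydraulic radius R = A/P = 73.74/27.89 = 2.644 m.
From Manning's equation, S = [nQ / (1 A R^(2/3))]² = [0.015 × 284 / (1 × 73.74 × 2.644^(2/3))]² = 0.000913.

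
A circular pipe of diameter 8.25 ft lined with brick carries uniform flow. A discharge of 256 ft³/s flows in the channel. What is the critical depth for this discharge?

At critical depth, Q² T / (g A³) = 1, i.e. A³/T = Q²/g = 256²/32.2 = 2035.
Try y = 4.51 ft: A³/T = 3254 — over.
Try y = 3.99 ft: A³/T = 2038 — ≈ 2035.

y_c = 3.99 ft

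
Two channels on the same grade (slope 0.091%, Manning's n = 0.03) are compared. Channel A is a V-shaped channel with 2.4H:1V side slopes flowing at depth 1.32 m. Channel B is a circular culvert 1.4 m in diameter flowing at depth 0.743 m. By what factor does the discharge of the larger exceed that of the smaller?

7.11

Channel A: For a triangular section with side slope z = 2.4: A = zy² = 2.4×1.32² = 4.182 m²; P = 2y√(1+z²) = 2×1.32×2.6 = 6.864 m. Hydraulic radius R = A/P = 4.182/6.864 = 0.6092 m. Q_A = (1/0.03)·4.182·0.6092^(2/3)·√0.00091 = 3.022 m³/s.
Channel B: For a circular section of diameter D = 1.4 m at depth y = 0.743 m, the central angle is θ = 2 arccos(1 − 2y/D) = 3.265 rad. Then A = (D²/8)(θ − sin θ) = 0.8299 m² and P = Dθ/2 = 2.285 m. Hydraulic radius R = A/P = 0.8299/2.285 = 0.3631 m. Q_B = (1/0.03)·0.8299·0.3631^(2/3)·√0.00091 = 0.4247 m³/s.
The larger discharge is 3.022 m³/s and the smaller is 0.4247 m³/s; the ratio is 7.11.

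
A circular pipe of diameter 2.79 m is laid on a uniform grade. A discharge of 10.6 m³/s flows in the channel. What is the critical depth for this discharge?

At critical depth, Q² T / (g A³) = 1, i.e. A³/T = Q²/g = 10.6²/9.81 = 11.45.
At y = 1.67 m: A³/T = 20.36 — over.
At y = 1.19 m: A³/T = 5.573 — short.
At y = 1.44 m: A³/T = 11.56 — close enough.

y_c = 1.44 m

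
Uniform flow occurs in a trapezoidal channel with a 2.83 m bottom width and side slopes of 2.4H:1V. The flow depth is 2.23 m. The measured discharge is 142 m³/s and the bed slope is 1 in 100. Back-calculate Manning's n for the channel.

n = 0.015

With bottom width b = 2.83 m and side slope z = 2.4: A = (b + zy)y = (2.83 + 2.4×2.23)×2.23 = 18.25 m²; P = b + 2y√(1+z²) = 2.83 + 2×2.23×2.6 = 14.43 m.
Hydraulic radius R = A/P = 18.25/14.43 = 1.265 m.
Rearranging Manning's equation: n = (1/Q) A R^(2/3) S^(1/2) = (1/142) × 18.25 × 1.265^(2/3) × √0.01 = 0.015.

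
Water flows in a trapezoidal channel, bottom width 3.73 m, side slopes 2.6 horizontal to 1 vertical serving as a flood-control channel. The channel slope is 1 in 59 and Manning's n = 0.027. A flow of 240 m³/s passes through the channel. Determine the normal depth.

Manning's equation rearranged: A R^(2/3) = nQ / (1·√S) = 0.027 × 240 / (√0.01695) = 49.77.
Trying y = 3.7 m: A R^(2/3) = 79.17 — high.
Trying y = 2.14 m: A R^(2/3) = 23.33 — low.
Trying y = 3.02 m: A R^(2/3) = 49.85 — close enough.

y_n = 3.02 m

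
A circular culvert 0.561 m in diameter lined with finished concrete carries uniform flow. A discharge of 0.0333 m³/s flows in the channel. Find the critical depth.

At critical depth, Q² T / (g A³) = 1, i.e. A³/T = Q²/g = 0.0333²/9.81 = 0.000113.
At y = 0.143 m: A³/T = 0.0002505 — too large.
At y = 0.0845 m: A³/T = 0.00003189 — too small.
At y = 0.117 m: A³/T = 0.0001144 — close enough.

y_c = 0.117 m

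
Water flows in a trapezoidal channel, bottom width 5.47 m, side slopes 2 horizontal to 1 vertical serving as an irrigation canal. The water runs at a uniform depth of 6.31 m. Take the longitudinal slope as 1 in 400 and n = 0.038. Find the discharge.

Q = 339 m³/s

With bottom width b = 5.47 m and side slope z = 2: A = (b + zy)y = (5.47 + 2×6.31)×6.31 = 114.1 m²; P = b + 2y√(1+z²) = 5.47 + 2×6.31×2.236 = 33.69 m.
Hydraulic radius R = A/P = 114.1/33.69 = 3.388 m.
Manning's equation: Q = (1/n) A R^(2/3) S^(1/2) = (1/0.038) × 114.1 × 3.388^(2/3) × 0.0025^(1/2) = 339 m³/s.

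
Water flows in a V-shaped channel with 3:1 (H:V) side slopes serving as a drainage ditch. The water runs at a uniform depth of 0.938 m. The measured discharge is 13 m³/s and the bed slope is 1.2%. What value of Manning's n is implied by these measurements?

For a triangular section with side slope z = 3: A = zy² = 3×0.938² = 2.64 m²; P = 2y√(1+z²) = 2×0.938×3.162 = 5.932 m.
Hydraulic radius R = A/P = 2.64/5.932 = 0.4449 m.
Rearranging Manning's equation: n = (1/Q) A R^(2/3) S^(1/2) = (1/13) × 2.64 × 0.4449^(2/3) × √0.012 = 0.013.

n = 0.013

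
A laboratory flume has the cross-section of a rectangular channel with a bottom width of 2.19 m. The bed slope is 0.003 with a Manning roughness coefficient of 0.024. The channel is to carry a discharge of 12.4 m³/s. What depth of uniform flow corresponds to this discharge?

Manning's equation rearranged: A R^(2/3) = nQ / (1·√S) = 0.024 × 12.4 / (√0.003) = 5.433.
At y = 3.33 m: A R^(2/3) = 6.41 — high.
At y = 2.59 m: A R^(2/3) = 4.764 — low.
At y = 2.89 m: A R^(2/3) = 5.427 — matches.

y_n = 2.89 m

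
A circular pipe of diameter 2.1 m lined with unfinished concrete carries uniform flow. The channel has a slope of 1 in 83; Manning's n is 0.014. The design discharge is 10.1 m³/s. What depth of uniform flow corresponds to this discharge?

Manning's equation rearranged: A R^(2/3) = nQ / (1·√S) = 0.014 × 10.1 / (√0.01205) = 1.288.
At y = 0.884 m: A R^(2/3) = 0.8334 — low.
At y = 1.24 m: A R^(2/3) = 1.478 — high.
At y = 1.14 m: A R^(2/3) = 1.292 — matches.

y_n = 1.14 m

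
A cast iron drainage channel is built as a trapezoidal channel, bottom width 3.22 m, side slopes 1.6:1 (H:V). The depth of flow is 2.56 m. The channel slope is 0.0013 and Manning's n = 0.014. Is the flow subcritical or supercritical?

subcritical

With bottom width b = 3.22 m and side slope z = 1.6: A = (b + zy)y = (3.22 + 1.6×2.56)×2.56 = 18.73 m²; P = b + 2y√(1+z²) = 3.22 + 2×2.56×1.887 = 12.88 m.
Hydraulic radius R = A/P = 18.73/12.88 = 1.454 m.
V = (1/n) R^(2/3) √S = (1/0.014) × 1.454^(2/3) × √0.0013 = 3.305 m/s. Hydraulic depth D_h = A/T = 18.73/11.41 = 1.641 m.
Froude number Fr = V/√(g·D_h) = 3.305/√(9.81×1.641) = 0.824, which is less than 1, so the flow is subcritical.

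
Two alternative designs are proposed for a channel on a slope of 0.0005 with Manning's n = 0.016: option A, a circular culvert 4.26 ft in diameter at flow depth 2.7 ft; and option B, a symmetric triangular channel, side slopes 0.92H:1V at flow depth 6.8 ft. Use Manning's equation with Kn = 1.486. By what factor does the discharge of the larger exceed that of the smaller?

Channel A: For a circular section of diameter D = 4.26 ft at depth y = 2.7 ft, the central angle is θ = 2 arccos(1 − 2y/D) = 3.683 rad. Then A = (D²/8)(θ − sin θ) = 9.525 ft² and P = Dθ/2 = 7.846 ft. Hydraulic radius R = A/P = 9.525/7.846 = 1.214 ft. Q_A = (1.486/0.016)·9.525·1.214^(2/3)·√0.0005 = 22.51 ft³/s.
Channel B: For a triangular section with side slope z = 0.92: A = zy² = 0.92×6.8² = 42.54 ft²; P = 2y√(1+z²) = 2×6.8×1.359 = 18.48 ft. Hydraulic radius R = A/P = 42.54/18.48 = 2.302 ft. Q_B = (1.486/0.016)·42.54·2.302^(2/3)·√0.0005 = 154 ft³/s.
The larger discharge is 154 ft³/s and the smaller is 22.51 ft³/s; the ratio is 6.84.

6.84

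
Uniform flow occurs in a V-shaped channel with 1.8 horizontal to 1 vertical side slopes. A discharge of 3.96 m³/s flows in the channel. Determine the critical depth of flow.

At critical depth, Q² T / (g A³) = 1, i.e. A³/T = Q²/g = 3.96²/9.81 = 1.599.
Try y = 0.814 m: A³/T = 0.5789 — low.
Try y = 1.25 m: A³/T = 4.944 — high.
Try y = 0.997 m: A³/T = 1.596 — close enough.

y_c = 0.997 m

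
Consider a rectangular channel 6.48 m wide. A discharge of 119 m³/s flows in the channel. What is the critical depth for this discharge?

y_c = 3.25 m

For a rectangular channel, critical depth y_c = (q²/g)^(1/3) where q = Q/b = 119/6.48 = 18.36 m²/s.
So y_c = (18.36²/9.81)^(1/3) = 3.25 m.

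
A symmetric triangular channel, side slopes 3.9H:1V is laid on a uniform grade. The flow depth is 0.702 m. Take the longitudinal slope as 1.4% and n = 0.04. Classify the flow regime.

For a triangular section with side slope z = 3.9: A = zy² = 3.9×0.702² = 1.922 m²; P = 2y√(1+z²) = 2×0.702×4.026 = 5.653 m.
Hydraulic radius R = A/P = 1.922/5.653 = 0.34 m.
V = (1/n) R^(2/3) √S = (1/0.04) × 0.34^(2/3) × √0.014 = 1.441 m/s. Hydraulic depth D_h = A/T = 1.922/5.476 = 0.351 m.
Froude number Fr = V/√(g·D_h) = 1.441/√(9.81×0.351) = 0.777, which is less than 1, so the flow is subcritical.

subcritical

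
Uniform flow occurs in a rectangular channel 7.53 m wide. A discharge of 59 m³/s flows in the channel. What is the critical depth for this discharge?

For a rectangular channel, critical depth y_c = (q²/g)^(1/3) where q = Q/b = 59/7.53 = 7.835 m²/s.
So y_c = (7.835²/9.81)^(1/3) = 1.84 m.

y_c = 1.84 m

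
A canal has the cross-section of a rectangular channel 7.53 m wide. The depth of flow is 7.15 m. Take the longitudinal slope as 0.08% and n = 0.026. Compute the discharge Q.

Flow area A = b·y = 7.53 × 7.15 = 53.84 m². Wetted perimeter P = b + 2y = 7.53 + 2×7.15 = 21.83 m.
Hydraulic radius R = A/P = 53.84/21.83 = 2.466 m.
Manning's equation: Q = (1/n) A R^(2/3) S^(1/2) = (1/0.026) × 53.84 × 2.466^(2/3) × 0.0008^(1/2) = 107 m³/s.

Q = 107 m³/s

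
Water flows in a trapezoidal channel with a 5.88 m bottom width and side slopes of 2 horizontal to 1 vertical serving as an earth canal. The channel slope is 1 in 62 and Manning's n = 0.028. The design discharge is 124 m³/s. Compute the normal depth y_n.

y_n = 2.14 m

Manning's equation rearranged: A R^(2/3) = nQ / (1·√S) = 0.028 × 124 / (√0.01613) = 27.34.
Try y = 2.41 m: A R^(2/3) = 34.51 — too large.
Try y = 1.85 m: A R^(2/3) = 20.59 — too small.
Try y = 2.14 m: A R^(2/3) = 27.3 — matches.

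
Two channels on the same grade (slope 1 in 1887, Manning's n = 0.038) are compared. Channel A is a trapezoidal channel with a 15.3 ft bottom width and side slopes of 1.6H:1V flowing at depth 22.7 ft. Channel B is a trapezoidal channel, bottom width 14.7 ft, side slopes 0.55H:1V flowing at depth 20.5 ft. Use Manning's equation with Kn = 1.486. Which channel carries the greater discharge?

channel A

Channel A: With bottom width b = 15.3 ft and side slope z = 1.6: A = (b + zy)y = (15.3 + 1.6×22.7)×22.7 = 1172 ft²; P = b + 2y√(1+z²) = 15.3 + 2×22.7×1.887 = 101 ft. Hydraulic radius R = A/P = 1172/101 = 11.61 ft. Q_A = (1.486/0.038)·1172·11.61^(2/3)·√0.0005299 = 5407 ft³/s.
Channel B: With bottom width b = 14.7 ft and side slope z = 0.55: A = (b + zy)y = (14.7 + 0.55×20.5)×20.5 = 532.5 ft²; P = b + 2y√(1+z²) = 14.7 + 2×20.5×1.141 = 61.49 ft. Hydraulic radius R = A/P = 532.5/61.49 = 8.659 ft. Q_B = (1.486/0.038)·532.5·8.659^(2/3)·√0.0005299 = 2021 ft³/s.
Q_A = 5407 ft³/s vs Q_B = 2021 ft³/s, so channel A carries more.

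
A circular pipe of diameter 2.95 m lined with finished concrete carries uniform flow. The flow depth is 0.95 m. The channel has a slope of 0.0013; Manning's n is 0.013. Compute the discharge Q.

For a circular section of diameter D = 2.95 m at depth y = 0.95 m, the central angle is θ = 2 arccos(1 − 2y/D) = 2.414 rad. Then A = (D²/8)(θ − sin θ) = 1.902 m² and P = Dθ/2 = 3.56 m.
Hydraulic radius R = A/P = 1.902/3.56 = 0.5342 m.
Manning's equation: Q = (1/n) A R^(2/3) S^(1/2) = (1/0.013) × 1.902 × 0.5342^(2/3) × 0.0013^(1/2) = 3.47 m³/s.

Q = 3.47 m³/s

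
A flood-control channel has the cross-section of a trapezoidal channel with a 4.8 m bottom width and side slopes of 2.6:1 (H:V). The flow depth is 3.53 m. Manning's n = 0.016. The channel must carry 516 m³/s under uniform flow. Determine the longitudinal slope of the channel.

S = 0.011

With bottom width b = 4.8 m and side slope z = 2.6: A = (b + zy)y = (4.8 + 2.6×3.53)×3.53 = 49.34 m²; P = b + 2y√(1+z²) = 4.8 + 2×3.53×2.786 = 24.47 m.
Hydraulic radius R = A/P = 49.34/24.47 = 2.017 m.
From Manning's equation, S = [nQ / (1 A R^(2/3))]² = [0.016 × 516 / (1 × 49.34 × 2.017^(2/3))]² = 0.011.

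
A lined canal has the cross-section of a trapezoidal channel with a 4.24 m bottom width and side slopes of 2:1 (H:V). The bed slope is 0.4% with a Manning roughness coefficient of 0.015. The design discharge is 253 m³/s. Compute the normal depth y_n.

y_n = 3.45 m

Manning's equation rearranged: A R^(2/3) = nQ / (1·√S) = 0.015 × 253 / (√0.004) = 60.
At y = 3.73 m: A R^(2/3) = 71.25 — high.
At y = 3.45 m: A R^(2/3) = 60.07 — ≈ 60.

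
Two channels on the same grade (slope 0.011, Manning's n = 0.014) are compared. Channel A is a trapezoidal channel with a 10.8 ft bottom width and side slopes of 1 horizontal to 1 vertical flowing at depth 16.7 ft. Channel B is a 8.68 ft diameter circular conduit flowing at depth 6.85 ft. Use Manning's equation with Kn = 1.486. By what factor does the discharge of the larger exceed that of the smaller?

19.1

Channel A: With bottom width b = 10.8 ft and side slope z = 1: A = (b + zy)y = (10.8 + 1×16.7)×16.7 = 459.2 ft²; P = b + 2y√(1+z²) = 10.8 + 2×16.7×1.414 = 58.03 ft. Hydraulic radius R = A/P = 459.2/58.03 = 7.913 ft. Q_A = (1.486/0.014)·459.2·7.913^(2/3)·√0.011 = 20300 ft³/s.
Channel B: For a circular section of diameter D = 8.68 ft at depth y = 6.85 ft, the central angle is θ = 2 arccos(1 − 2y/D) = 4.375 rad. Then A = (D²/8)(θ − sin θ) = 50.09 ft² and P = Dθ/2 = 18.99 ft. Hydraulic radius R = A/P = 50.09/18.99 = 2.638 ft. Q_B = (1.486/0.014)·50.09·2.638^(2/3)·√0.011 = 1065 ft³/s.
The larger discharge is 20300 ft³/s and the smaller is 1065 ft³/s; the ratio is 19.1.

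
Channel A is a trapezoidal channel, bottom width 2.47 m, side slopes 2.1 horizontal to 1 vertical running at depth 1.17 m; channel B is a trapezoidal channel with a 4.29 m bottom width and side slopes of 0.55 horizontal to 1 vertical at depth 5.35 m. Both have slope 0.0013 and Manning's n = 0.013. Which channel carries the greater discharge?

channel B

Channel A: With bottom width b = 2.47 m and side slope z = 2.1: A = (b + zy)y = (2.47 + 2.1×1.17)×1.17 = 5.765 m²; P = b + 2y√(1+z²) = 2.47 + 2×1.17×2.326 = 7.913 m. Hydraulic radius R = A/P = 5.765/7.913 = 0.7285 m. Q_A = (1/0.013)·5.765·0.7285^(2/3)·√0.0013 = 12.94 m³/s.
Channel B: With bottom width b = 4.29 m and side slope z = 0.55: A = (b + zy)y = (4.29 + 0.55×5.35)×5.35 = 38.69 m²; P = b + 2y√(1+z²) = 4.29 + 2×5.35×1.141 = 16.5 m. Hydraulic radius R = A/P = 38.69/16.5 = 2.345 m. Q_B = (1/0.013)·38.69·2.345^(2/3)·√0.0013 = 189.4 m³/s.
Q_A = 12.94 m³/s vs Q_B = 189.4 m³/s, so channel B carries more.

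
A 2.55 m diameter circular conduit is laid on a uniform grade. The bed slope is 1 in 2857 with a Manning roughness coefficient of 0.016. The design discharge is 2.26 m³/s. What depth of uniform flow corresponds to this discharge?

Manning's equation rearranged: A R^(2/3) = nQ / (1·√S) = 0.016 × 2.26 / (√0.00035) = 1.933.
At y = 1.65 m: A R^(2/3) = 2.843 — over.
At y = 0.922 m: A R^(2/3) = 1.057 — short.
At y = 1.29 m: A R^(2/3) = 1.929 — matches.

y_n = 1.29 m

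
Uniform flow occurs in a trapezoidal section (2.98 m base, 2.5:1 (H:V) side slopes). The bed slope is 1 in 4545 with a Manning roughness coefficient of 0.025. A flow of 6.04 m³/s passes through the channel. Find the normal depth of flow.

y_n = 1.55 m

Manning's equation rearranged: A R^(2/3) = nQ / (1·√S) = 0.025 × 6.04 / (√0.00022) = 10.18.
Try y = 1.06 m: A R^(2/3) = 4.646 — short.
Try y = 1.97 m: A R^(2/3) = 17.05 — over.
Try y = 1.55 m: A R^(2/3) = 10.18 — ≈ 10.18.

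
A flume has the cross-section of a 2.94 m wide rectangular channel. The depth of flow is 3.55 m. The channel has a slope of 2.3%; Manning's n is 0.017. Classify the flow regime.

supercritical

Flow area A = b·y = 2.94 × 3.55 = 10.44 m². Wetted perimeter P = b + 2y = 2.94 + 2×3.55 = 10.04 m.
Hydraulic radius R = A/P = 10.44/10.04 = 1.04 m.
V = (1/n) R^(2/3) √S = (1/0.017) × 1.04^(2/3) × √0.023 = 9.155 m/s. Hydraulic depth D_h = A/T = 10.44/2.94 = 3.55 m.
Froude number Fr = V/√(g·D_h) = 9.155/√(9.81×3.55) = 1.55, which is greater than 1, so the flow is supercritical.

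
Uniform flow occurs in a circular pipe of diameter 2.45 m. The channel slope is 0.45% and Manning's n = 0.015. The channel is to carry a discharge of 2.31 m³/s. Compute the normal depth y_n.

Manning's equation rearranged: A R^(2/3) = nQ / (1·√S) = 0.015 × 2.31 / (√0.0045) = 0.5165.
Try y = 0.73 m: A R^(2/3) = 0.6571 — too large.
Try y = 0.501 m: A R^(2/3) = 0.3114 — too small.
Try y = 0.645 m: A R^(2/3) = 0.5159 — matches.

y_n = 0.645 m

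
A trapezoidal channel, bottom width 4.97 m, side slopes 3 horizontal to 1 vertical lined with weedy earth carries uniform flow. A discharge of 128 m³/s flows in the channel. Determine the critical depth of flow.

y_c = 2.56 m

At critical depth, Q² T / (g A³) = 1, i.e. A³/T = Q²/g = 128²/9.81 = 1670.
At y = 1.86 m: A³/T = 468.4 — short.
At y = 2.84 m: A³/T = 2555 — over.
At y = 2.56 m: A³/T = 1671 — ≈ 1670.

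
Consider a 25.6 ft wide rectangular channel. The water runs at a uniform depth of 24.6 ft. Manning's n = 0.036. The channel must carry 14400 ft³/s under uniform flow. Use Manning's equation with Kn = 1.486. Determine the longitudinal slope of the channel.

S = 0.0179

Flow area A = b·y = 25.6 × 24.6 = 629.8 ft². Wetted perimeter P = b + 2y = 25.6 + 2×24.6 = 74.8 ft.
Hydraulic radius R = A/P = 629.8/74.8 = 8.419 ft.
From Manning's equation, S = [nQ / (1.486 A R^(2/3))]² = [0.036 × 14400 / (1.486 × 629.8 × 8.419^(2/3))]² = 0.0179.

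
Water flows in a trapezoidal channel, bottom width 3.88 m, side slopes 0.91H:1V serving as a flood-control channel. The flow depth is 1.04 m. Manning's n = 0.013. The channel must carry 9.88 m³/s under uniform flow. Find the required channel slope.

With bottom width b = 3.88 m and side slope z = 0.91: A = (b + zy)y = (3.88 + 0.91×1.04)×1.04 = 5.019 m²; P = b + 2y√(1+z²) = 3.88 + 2×1.04×1.352 = 6.692 m.
Hydraulic radius R = A/P = 5.019/6.692 = 0.75 m.
From Manning's equation, S = [nQ / (1 A R^(2/3))]² = [0.013 × 9.88 / (1 × 5.019 × 0.75^(2/3))]² = 0.000961.

S = 0.000961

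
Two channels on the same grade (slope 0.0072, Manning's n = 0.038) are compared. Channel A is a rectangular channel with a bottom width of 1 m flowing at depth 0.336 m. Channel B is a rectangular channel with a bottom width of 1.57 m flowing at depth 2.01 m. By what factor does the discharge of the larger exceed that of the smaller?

Channel A: Flow area A = b·y = 1 × 0.336 = 0.336 m². Wetted perimeter P = b + 2y = 1 + 2×0.336 = 1.672 m. Hydraulic radius R = A/P = 0.336/1.672 = 0.201 m. Q_A = (1/0.038)·0.336·0.201^(2/3)·√0.0072 = 0.2574 m³/s.
Channel B: Flow area A = b·y = 1.57 × 2.01 = 3.156 m². Wetted perimeter P = b + 2y = 1.57 + 2×2.01 = 5.59 m. Hydraulic radius R = A/P = 3.156/5.59 = 0.5645 m. Q_B = (1/0.038)·3.156·0.5645^(2/3)·√0.0072 = 4.813 m³/s.
The larger discharge is 4.813 m³/s and the smaller is 0.2574 m³/s; the ratio is 18.7.

18.7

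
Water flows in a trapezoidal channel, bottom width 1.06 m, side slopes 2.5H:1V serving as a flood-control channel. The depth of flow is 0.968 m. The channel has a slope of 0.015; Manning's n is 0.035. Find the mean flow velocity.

With bottom width b = 1.06 m and side slope z = 2.5: A = (b + zy)y = (1.06 + 2.5×0.968)×0.968 = 3.369 m²; P = b + 2y√(1+z²) = 1.06 + 2×0.968×2.693 = 6.273 m.
Hydraulic radius R = A/P = 3.369/6.273 = 0.537 m.
From Manning's equation, V = (1/n) R^(2/3) S^(1/2) = (1/0.035) × 0.537^(2/3) × 0.015^(1/2) = 2.31 m/s.

V = 2.31 m/s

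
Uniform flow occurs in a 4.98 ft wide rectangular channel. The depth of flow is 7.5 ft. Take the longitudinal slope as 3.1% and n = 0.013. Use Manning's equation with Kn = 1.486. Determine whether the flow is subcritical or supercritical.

Flow area A = b·y = 4.98 × 7.5 = 37.35 ft². Wetted perimeter P = b + 2y = 4.98 + 2×7.5 = 19.98 ft.
Hydraulic radius R = A/P = 37.35/19.98 = 1.869 ft.
V = (1.486/n) R^(2/3) √S = (1.486/0.013) × 1.869^(2/3) × √0.031 = 30.54 ft/s. Hydraulic depth D_h = A/T = 37.35/4.98 = 7.5 ft.
Froude number Fr = V/√(g·D_h) = 30.54/√(32.2×7.5) = 1.97, which is greater than 1, so the flow is supercritical.

supercritical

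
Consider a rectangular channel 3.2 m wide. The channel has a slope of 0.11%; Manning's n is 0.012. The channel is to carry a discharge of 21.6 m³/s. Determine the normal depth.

Manning's equation rearranged: A R^(2/3) = nQ / (1·√S) = 0.012 × 21.6 / (√0.0011) = 7.815.
Trying y = 2.93 m: A R^(2/3) = 9.593 — high.
Trying y = 1.95 m: A R^(2/3) = 5.725 — low.
Trying y = 2.49 m: A R^(2/3) = 7.83 — matches.

y_n = 2.49 m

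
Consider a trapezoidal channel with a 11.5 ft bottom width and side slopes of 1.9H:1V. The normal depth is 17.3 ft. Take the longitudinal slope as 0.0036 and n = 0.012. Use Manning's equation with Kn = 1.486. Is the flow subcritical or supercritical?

With bottom width b = 11.5 ft and side slope z = 1.9: A = (b + zy)y = (11.5 + 1.9×17.3)×17.3 = 767.6 ft²; P = b + 2y√(1+z²) = 11.5 + 2×17.3×2.147 = 85.79 ft.
Hydraulic radius R = A/P = 767.6/85.79 = 8.948 ft.
V = (1.486/n) R^(2/3) √S = (1.486/0.012) × 8.948^(2/3) × √0.0036 = 32.02 ft/s. Hydraulic depth D_h = A/T = 767.6/77.24 = 9.938 ft.
Froude number Fr = V/√(g·D_h) = 32.02/√(32.2×9.938) = 1.79, which is greater than 1, so the flow is supercritical.

supercritical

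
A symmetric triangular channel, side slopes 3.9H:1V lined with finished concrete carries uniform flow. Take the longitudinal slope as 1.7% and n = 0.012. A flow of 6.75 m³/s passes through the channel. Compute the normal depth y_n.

y_n = 0.602 m

Manning's equation rearranged: A R^(2/3) = nQ / (1·√S) = 0.012 × 6.75 / (√0.017) = 0.6212.
Trying y = 0.703 m: A R^(2/3) = 0.9398 — too large.
Trying y = 0.496 m: A R^(2/3) = 0.3708 — too small.
Trying y = 0.602 m: A R^(2/3) = 0.6215 — ≈ 0.6212.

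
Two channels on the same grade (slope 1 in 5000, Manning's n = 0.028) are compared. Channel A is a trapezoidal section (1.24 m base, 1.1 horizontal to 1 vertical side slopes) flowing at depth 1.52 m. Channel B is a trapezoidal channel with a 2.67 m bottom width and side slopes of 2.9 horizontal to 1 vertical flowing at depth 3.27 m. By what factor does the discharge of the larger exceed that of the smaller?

15.5

Channel A: With bottom width b = 1.24 m and side slope z = 1.1: A = (b + zy)y = (1.24 + 1.1×1.52)×1.52 = 4.426 m²; P = b + 2y√(1+z²) = 1.24 + 2×1.52×1.487 = 5.759 m. Hydraulic radius R = A/P = 4.426/5.759 = 0.7685 m. Q_A = (1/0.028)·4.426·0.7685^(2/3)·√0.0002 = 1.876 m³/s.
Channel B: With bottom width b = 2.67 m and side slope z = 2.9: A = (b + zy)y = (2.67 + 2.9×3.27)×3.27 = 39.74 m²; P = b + 2y√(1+z²) = 2.67 + 2×3.27×3.068 = 22.73 m. Hydraulic radius R = A/P = 39.74/22.73 = 1.748 m. Q_B = (1/0.028)·39.74·1.748^(2/3)·√0.0002 = 29.13 m³/s.
The larger discharge is 29.13 m³/s and the smaller is 1.876 m³/s; the ratio is 15.5.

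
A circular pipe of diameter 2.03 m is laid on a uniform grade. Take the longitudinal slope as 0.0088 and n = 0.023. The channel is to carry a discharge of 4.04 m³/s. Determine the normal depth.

Manning's equation rearranged: A R^(2/3) = nQ / (1·√S) = 0.023 × 4.04 / (√0.0088) = 0.9905.
Trying y = 0.789 m: A R^(2/3) = 0.6583 — too small.
Trying y = 0.992 m: A R^(2/3) = 0.9901 — close enough.

y_n = 0.992 m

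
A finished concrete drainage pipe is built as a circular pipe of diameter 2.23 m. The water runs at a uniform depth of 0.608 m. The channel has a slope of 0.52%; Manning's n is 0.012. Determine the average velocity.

V = 3 m/s

For a circular section of diameter D = 2.23 m at depth y = 0.608 m, the central angle is θ = 2 arccos(1 − 2y/D) = 2.198 rad. Then A = (D²/8)(θ − sin θ) = 0.8625 m² and P = Dθ/2 = 2.45 m.
Hydraulic radius R = A/P = 0.8625/2.45 = 0.352 m.
From Manning's equation, V = (1/n) R^(2/3) S^(1/2) = (1/0.012) × 0.352^(2/3) × 0.0052^(1/2) = 3 m/s.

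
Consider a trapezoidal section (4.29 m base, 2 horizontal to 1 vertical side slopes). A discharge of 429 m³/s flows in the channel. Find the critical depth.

y_c = 5.27 m

At critical depth, Q² T / (g A³) = 1, i.e. A³/T = Q²/g = 429²/9.81 = 18760.
Try y = 4.52 m: A³/T = 9778 — too small.
Try y = 5.27 m: A³/T = 18820 — matches.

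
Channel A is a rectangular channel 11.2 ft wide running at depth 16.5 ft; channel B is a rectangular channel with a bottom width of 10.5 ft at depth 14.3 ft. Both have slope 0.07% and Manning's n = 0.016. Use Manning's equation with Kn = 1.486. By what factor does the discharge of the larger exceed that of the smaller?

1.3

Channel A: Flow area A = b·y = 11.2 × 16.5 = 184.8 ft². Wetted perimeter P = b + 2y = 11.2 + 2×16.5 = 44.2 ft. Hydraulic radius R = A/P = 184.8/44.2 = 4.181 ft. Q_A = (1.486/0.016)·184.8·4.181^(2/3)·√0.0007 = 1179 ft³/s.
Channel B: Flow area A = b·y = 10.5 × 14.3 = 150.2 ft². Wetted perimeter P = b + 2y = 10.5 + 2×14.3 = 39.1 ft. Hydraulic radius R = A/P = 150.2/39.1 = 3.84 ft. Q_B = (1.486/0.016)·150.2·3.84^(2/3)·√0.0007 = 904.8 ft³/s.
The larger discharge is 1179 ft³/s and the smaller is 904.8 ft³/s; the ratio is 1.3.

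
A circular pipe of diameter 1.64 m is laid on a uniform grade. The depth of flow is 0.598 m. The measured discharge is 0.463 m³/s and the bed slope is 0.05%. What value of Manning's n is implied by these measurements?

n = 0.016

For a circular section of diameter D = 1.64 m at depth y = 0.598 m, the central angle is θ = 2 arccos(1 − 2y/D) = 2.593 rad. Then A = (D²/8)(θ − sin θ) = 0.6966 m² and P = Dθ/2 = 2.126 m.
Hydraulic radius R = A/P = 0.6966/2.126 = 0.3276 m.
Rearranging Manning's equation: n = (1/Q) A R^(2/3) S^(1/2) = (1/0.463) × 0.6966 × 0.3276^(2/3) × √0.0005 = 0.016.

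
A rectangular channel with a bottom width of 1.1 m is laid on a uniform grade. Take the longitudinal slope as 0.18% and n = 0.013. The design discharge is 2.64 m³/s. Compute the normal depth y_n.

Manning's equation rearranged: A R^(2/3) = nQ / (1·√S) = 0.013 × 2.64 / (√0.0018) = 0.8089.
Trying y = 1.2 m: A R^(2/3) = 0.689 — too small.
Trying y = 1.61 m: A R^(2/3) = 0.9773 — too large.
Trying y = 1.37 m: A R^(2/3) = 0.8078 — close enough.

y_n = 1.37 m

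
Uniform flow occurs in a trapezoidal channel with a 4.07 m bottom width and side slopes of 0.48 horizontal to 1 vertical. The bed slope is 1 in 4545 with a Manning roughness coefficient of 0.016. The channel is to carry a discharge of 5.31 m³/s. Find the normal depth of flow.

Manning's equation rearranged: A R^(2/3) = nQ / (1·√S) = 0.016 × 5.31 / (√0.00022) = 5.728.
Trying y = 1.47 m: A R^(2/3) = 6.82 — over.
Trying y = 1.32 m: A R^(2/3) = 5.732 — close enough.

y_n = 1.32 m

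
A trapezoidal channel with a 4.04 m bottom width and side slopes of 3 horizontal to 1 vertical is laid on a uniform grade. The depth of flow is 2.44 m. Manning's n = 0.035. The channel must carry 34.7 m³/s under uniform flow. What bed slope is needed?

With bottom width b = 4.04 m and side slope z = 3: A = (b + zy)y = (4.04 + 3×2.44)×2.44 = 27.72 m²; P = b + 2y√(1+z²) = 4.04 + 2×2.44×3.162 = 19.47 m.
Hydraulic radius R = A/P = 27.72/19.47 = 1.424 m.
From Manning's equation, S = [nQ / (1 A R^(2/3))]² = [0.035 × 34.7 / (1 × 27.72 × 1.424^(2/3))]² = 0.0012.

S = 0.0012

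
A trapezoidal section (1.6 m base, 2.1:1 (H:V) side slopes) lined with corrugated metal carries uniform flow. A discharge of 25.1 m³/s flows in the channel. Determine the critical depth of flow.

At critical depth, Q² T / (g A³) = 1, i.e. A³/T = Q²/g = 25.1²/9.81 = 64.22.
Trying y = 1.78 m: A³/T = 94.52 — too large.
Trying y = 1.45 m: A³/T = 39.73 — too small.
Trying y = 1.63 m: A³/T = 64.98 — close enough.

y_c = 1.63 m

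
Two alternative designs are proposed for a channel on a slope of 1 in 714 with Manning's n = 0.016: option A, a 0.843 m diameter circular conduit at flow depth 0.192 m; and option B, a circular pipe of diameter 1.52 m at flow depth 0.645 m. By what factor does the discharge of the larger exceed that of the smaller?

Channel A: For a circular section of diameter D = 0.843 m at depth y = 0.192 m, the central angle is θ = 2 arccos(1 − 2y/D) = 1.99 rad. Then A = (D²/8)(θ − sin θ) = 0.09564 m² and P = Dθ/2 = 0.8388 m. Hydraulic radius R = A/P = 0.09564/0.8388 = 0.114 m. Q_A = (1/0.016)·0.09564·0.114^(2/3)·√0.001401 = 0.0526 m³/s.
Channel B: For a circular section of diameter D = 1.52 m at depth y = 0.645 m, the central angle is θ = 2 arccos(1 − 2y/D) = 2.838 rad. Then A = (D²/8)(θ − sin θ) = 0.7332 m² and P = Dθ/2 = 2.157 m. Hydraulic radius R = A/P = 0.7332/2.157 = 0.3399 m. Q_B = (1/0.016)·0.7332·0.3399^(2/3)·√0.001401 = 0.8353 m³/s.
The larger discharge is 0.8353 m³/s and the smaller is 0.0526 m³/s; the ratio is 15.9.

15.9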